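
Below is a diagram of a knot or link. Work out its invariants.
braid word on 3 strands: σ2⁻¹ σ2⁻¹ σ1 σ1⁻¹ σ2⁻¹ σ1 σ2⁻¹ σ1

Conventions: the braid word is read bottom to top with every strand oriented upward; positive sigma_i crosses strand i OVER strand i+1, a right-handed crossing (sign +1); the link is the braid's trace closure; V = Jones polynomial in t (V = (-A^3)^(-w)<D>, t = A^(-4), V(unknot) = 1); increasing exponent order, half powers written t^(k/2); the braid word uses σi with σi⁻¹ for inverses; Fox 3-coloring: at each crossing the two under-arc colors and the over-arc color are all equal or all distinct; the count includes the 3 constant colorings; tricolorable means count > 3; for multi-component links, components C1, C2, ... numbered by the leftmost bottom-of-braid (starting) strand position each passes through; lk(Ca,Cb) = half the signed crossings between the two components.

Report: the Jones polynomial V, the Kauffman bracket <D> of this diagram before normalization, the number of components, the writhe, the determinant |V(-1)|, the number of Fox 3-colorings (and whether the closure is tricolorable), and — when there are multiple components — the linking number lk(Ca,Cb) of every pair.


Jones polynomial: V(t) = t^-5 - 2t^-4 + 2t^-3 - 2t^-2 + 2t^-1 - 1 + t
<D> = A^-10 - A^-6 + 2A^-2 - 2A^2 + 2A^6 - 2A^10 + A^14; writhe -2
components 1, writhe -2 (8 crossings)
3-colorings: 3 of 3^8, det 11 — not tricolorable
note: free reduction leaves σ2⁻¹ σ2⁻¹ σ2⁻¹ σ1 σ2⁻¹ σ1 of the original 8 letters


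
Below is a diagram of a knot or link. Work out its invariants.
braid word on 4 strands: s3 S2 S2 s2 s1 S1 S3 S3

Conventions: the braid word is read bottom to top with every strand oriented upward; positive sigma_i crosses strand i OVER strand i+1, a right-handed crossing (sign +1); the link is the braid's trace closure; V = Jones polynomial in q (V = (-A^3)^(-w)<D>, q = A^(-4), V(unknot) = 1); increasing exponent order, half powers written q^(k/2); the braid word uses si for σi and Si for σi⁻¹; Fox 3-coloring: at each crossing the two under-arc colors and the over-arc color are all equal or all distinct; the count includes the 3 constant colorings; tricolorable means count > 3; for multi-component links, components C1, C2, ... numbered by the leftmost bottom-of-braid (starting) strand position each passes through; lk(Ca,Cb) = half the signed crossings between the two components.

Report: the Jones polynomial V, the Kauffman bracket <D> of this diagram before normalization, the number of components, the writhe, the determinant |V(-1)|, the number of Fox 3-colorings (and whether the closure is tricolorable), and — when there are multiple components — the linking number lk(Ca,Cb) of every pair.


Jones polynomial: V(q) = -q^(-1/2) - q^(1/2)
<D> = -A^-8 - A^-4; writhe -2
components 2, writhe -2 (8 crossings)
linking number lk(C1,C2) = 0
3-colorings: 9 of 3^9, det 0 — tricolorable
note: |V(-1)| = 0: so tricolorable, since 3 divides 0


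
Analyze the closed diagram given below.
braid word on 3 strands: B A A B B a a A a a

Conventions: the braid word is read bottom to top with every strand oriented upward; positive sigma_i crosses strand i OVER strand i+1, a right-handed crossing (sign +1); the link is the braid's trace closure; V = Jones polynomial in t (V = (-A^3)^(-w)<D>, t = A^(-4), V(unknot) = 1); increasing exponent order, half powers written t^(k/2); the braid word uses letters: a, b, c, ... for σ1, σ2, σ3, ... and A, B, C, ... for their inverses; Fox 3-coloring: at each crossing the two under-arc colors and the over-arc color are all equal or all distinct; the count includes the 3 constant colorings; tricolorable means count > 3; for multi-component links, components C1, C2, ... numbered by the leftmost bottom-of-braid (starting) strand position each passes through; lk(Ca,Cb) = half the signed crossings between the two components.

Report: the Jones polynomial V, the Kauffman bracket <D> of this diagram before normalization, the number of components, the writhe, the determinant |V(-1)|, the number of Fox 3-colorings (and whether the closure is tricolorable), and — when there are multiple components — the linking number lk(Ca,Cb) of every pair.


Jones polynomial: V(t) = -t^-5 + t^-4 - t^-3 + 2t^-2 - t^-1 + 2 - t
<D> = -A^-10 + 2A^-6 - A^-2 + 2A^2 - A^6 + A^10 - A^14; writhe -2
components 1, writhe -2 (10 crossings)
3-colorings: 9 of 3^10, det 9 — tricolorable
note: |V(-1)| = 9: so tricolorable, since 3 divides 9


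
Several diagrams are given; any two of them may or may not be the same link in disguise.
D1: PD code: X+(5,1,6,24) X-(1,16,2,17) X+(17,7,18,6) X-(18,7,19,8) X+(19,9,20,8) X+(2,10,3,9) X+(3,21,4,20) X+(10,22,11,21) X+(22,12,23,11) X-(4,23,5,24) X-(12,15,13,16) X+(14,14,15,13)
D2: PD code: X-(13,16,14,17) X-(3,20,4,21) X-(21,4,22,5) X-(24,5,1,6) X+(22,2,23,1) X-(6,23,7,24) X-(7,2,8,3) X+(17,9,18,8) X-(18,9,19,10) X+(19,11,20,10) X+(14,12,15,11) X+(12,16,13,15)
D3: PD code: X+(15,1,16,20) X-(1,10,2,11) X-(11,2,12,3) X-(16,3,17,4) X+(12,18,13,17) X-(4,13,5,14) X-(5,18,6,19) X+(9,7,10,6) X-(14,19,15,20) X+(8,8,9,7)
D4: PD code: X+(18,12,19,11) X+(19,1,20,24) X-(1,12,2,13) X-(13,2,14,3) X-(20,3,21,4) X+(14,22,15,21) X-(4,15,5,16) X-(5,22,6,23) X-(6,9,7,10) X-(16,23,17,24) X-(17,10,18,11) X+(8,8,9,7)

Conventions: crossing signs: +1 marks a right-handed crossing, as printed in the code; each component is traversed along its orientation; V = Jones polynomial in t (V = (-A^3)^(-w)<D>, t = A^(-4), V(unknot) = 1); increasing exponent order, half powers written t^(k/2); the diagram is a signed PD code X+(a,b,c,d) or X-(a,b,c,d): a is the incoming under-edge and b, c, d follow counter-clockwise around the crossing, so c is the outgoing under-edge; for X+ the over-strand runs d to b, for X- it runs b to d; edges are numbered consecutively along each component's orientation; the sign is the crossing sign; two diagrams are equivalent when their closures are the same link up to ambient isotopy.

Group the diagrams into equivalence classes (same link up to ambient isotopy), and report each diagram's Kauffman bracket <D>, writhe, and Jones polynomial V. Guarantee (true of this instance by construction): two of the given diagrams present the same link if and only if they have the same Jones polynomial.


classes: {D1} | {D2, D3, D4}
V(D1) = t + t^3 - t^4  [12 crossings, <D> = -A^-4 + 1 + A^8, w = +4]
V(D2) = -t^-6 + t^-5 - t^-4 + 2t^-3 - t^-2 + t^-1  (w -2, c 12, <D> = A^-2 - A^2 + 2A^6 - A^10 + A^14 - A^18)
V(D3) = -t^-6 + t^-5 - t^-4 + 2t^-3 - t^-2 + t^-1  (w -2, c 10, <D> = A^-2 - A^2 + 2A^6 - A^10 + A^14 - A^18)
D4 (bracket A^-8 - A^-4 + 2 - A^4 + A^8 - A^12; 12 crossings at w = -4): V = -t^-6 + t^-5 - t^-4 + 2t^-3 - t^-2 + t^-1
insight: V(t) takes 2 values over 4 diagrams, fixing the grouping


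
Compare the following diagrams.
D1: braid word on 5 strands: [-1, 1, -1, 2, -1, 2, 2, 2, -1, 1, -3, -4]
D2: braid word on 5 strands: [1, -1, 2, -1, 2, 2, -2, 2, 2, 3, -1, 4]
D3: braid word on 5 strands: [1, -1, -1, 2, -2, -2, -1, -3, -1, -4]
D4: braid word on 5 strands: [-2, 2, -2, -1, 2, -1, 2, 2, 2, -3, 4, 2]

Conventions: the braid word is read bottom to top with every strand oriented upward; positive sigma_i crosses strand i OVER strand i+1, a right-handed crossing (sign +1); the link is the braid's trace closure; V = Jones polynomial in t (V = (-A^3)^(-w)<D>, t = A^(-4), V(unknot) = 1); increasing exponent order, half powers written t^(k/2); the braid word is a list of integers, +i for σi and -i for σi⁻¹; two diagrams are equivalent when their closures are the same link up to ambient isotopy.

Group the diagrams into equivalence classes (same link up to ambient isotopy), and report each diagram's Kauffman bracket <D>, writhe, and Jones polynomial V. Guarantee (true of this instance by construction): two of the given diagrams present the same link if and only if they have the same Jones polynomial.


grouping into links: {D1, D2, D4} | {D3}
V(D1) = t^-1 - 1 + 2t - 2t^2 + 2t^3 - 2t^4 + t^5  (w 0, c 12, <D> = A^-20 - 2A^-16 + 2A^-12 - 2A^-8 + 2A^-4 - 1 + A^4)
V(D2) = t^-1 - 1 + 2t - 2t^2 + 2t^3 - 2t^4 + t^5  [12 crossings, <D> = A^-8 - 2A^-4 + 2 - 2A^4 + 2A^8 - A^12 + A^16, w = +4]
V(D3) = -t^-4 + t^-3 + t^-1  (w -6, c 10, <D> = A^-14 + A^-6 - A^-2)
V(D4) = t^-1 - 1 + 2t - 2t^2 + 2t^3 - 2t^4 + t^5  [12 crossings, <D> = A^-14 - 2A^-10 + 2A^-6 - 2A^-2 + 2A^2 - A^6 + A^10, w = +2]
why: 2 values of V(t) split the 4 diagrams


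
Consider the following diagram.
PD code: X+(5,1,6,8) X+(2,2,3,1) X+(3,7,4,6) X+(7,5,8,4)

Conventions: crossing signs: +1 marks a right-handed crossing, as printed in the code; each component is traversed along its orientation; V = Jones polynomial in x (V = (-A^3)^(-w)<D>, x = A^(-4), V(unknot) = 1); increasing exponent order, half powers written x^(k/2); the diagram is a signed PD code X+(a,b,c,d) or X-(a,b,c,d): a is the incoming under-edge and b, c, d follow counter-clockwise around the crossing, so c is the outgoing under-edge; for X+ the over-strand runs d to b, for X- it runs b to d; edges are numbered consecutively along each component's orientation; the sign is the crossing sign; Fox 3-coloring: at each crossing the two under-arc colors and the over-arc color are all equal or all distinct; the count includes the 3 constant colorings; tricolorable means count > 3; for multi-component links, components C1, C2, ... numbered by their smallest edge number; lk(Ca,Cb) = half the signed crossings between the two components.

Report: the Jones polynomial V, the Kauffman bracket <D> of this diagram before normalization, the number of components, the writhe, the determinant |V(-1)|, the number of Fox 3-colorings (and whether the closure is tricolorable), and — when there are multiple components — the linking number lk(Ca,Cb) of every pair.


V = x + x^3 - x^4
<D> = -A^-4 + 1 + A^8 (w = +4)
1 component over 4 crossings, w = +4
9 Fox colorings among 3^4, |V(-1)| = 3: tricolorable
why: V spans 3 powers of x: at least 3 crossings in any diagram


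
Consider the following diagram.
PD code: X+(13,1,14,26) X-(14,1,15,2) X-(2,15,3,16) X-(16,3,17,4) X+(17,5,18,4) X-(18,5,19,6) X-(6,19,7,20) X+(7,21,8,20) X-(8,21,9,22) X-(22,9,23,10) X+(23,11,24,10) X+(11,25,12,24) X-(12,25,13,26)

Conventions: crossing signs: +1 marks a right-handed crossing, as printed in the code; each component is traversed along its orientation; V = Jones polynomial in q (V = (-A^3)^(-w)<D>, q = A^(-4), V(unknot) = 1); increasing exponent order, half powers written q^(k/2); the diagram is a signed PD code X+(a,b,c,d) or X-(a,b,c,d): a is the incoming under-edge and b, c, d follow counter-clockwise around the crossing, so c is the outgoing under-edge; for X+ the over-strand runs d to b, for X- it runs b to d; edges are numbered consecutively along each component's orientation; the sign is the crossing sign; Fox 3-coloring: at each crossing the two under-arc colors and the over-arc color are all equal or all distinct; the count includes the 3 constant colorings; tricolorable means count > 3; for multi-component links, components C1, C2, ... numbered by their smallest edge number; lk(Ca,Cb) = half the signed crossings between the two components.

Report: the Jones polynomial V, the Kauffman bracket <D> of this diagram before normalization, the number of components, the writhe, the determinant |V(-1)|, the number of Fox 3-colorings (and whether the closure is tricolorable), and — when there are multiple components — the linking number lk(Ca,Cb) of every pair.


Jones polynomial: V(q) = -q^-4 + q^-3 + q^-1
<D> = -A^-5 - A^3 + A^7; writhe -3
components 1, writhe -3 (13 crossings)
3-colorings: 9 of 3^13, det 3 — tricolorable
note: w = -3 shifts under R1 moves; the (-A^3)^(3) factor cancels that in V


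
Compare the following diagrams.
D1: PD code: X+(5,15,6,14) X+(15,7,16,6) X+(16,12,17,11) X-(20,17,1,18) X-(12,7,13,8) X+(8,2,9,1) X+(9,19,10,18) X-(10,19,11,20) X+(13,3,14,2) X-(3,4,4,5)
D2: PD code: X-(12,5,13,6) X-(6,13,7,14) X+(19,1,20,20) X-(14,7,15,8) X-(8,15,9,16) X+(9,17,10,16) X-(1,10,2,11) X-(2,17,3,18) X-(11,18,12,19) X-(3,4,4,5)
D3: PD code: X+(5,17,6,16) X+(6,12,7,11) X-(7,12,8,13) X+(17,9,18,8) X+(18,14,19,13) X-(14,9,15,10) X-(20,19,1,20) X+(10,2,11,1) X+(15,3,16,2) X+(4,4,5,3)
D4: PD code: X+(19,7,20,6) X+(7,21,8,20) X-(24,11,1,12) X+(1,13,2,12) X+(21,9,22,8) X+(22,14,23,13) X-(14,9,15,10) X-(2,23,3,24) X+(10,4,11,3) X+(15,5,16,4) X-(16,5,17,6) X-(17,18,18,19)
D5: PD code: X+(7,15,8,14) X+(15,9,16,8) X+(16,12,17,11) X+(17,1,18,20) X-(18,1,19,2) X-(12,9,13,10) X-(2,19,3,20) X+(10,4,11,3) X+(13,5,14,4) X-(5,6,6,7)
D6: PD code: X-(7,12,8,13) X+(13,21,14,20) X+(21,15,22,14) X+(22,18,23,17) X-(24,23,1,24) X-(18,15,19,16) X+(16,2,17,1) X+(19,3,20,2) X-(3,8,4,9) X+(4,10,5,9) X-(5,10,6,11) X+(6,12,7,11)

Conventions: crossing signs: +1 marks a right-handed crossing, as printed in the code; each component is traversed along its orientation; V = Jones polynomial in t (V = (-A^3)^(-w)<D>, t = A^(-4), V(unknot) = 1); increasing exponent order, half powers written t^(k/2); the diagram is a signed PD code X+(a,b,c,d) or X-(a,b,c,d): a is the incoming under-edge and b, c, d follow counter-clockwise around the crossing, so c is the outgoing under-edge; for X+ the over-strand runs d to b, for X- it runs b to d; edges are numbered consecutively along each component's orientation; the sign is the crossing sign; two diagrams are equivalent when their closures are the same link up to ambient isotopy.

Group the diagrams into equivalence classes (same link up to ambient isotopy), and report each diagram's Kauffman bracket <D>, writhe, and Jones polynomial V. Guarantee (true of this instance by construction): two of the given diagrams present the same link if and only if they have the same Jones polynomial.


classes: {D1, D3, D4, D5, D6} | {D2}
V(D1) = t - t^2 + 2t^3 - t^4 + t^5 - t^6  [10 crossings, <D> = -A^-18 + A^-14 - A^-10 + 2A^-6 - A^-2 + A^2, w = +2]
V(D2) = -t^-7 + t^-6 - t^-5 + t^-4 + t^-2  (w -6, c 10, <D> = A^-10 + A^-2 - A^2 + A^6 - A^10)
V(D3) = t - t^2 + 2t^3 - t^4 + t^5 - t^6  [10 crossings, <D> = -A^-12 + A^-8 - A^-4 + 2 - A^4 + A^8, w = +4]
V(D4) = t - t^2 + 2t^3 - t^4 + t^5 - t^6  (w +2, c 12, <D> = -A^-18 + A^-14 - A^-10 + 2A^-6 - A^-2 + A^2)
V(D5) = t - t^2 + 2t^3 - t^4 + t^5 - t^6  (w +2, c 10, <D> = -A^-18 + A^-14 - A^-10 + 2A^-6 - A^-2 + A^2)
V(D6) = t - t^2 + 2t^3 - t^4 + t^5 - t^6  (w +2, c 12, <D> = -A^-18 + A^-14 - A^-10 + 2A^-6 - A^-2 + A^2)
insight: 2 classes among 6 diagrams; unequal V(t) rules out equality


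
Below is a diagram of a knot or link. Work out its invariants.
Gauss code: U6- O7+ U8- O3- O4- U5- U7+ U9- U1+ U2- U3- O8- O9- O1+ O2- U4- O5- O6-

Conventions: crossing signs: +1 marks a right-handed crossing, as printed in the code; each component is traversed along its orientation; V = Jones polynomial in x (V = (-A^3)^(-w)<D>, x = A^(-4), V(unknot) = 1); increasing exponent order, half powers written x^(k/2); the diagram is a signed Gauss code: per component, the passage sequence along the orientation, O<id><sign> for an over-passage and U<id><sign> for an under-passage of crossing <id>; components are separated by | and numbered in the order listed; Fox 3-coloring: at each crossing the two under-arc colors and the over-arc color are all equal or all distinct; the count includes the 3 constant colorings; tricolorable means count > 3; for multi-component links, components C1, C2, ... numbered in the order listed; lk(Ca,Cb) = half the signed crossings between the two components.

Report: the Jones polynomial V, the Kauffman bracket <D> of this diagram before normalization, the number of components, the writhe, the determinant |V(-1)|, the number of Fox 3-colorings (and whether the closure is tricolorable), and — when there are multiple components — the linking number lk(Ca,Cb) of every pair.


Jones polynomial: V(x) = -x^-4 + x^-3 + x^-1
<D> = -A^-11 - A^-3 + A; writhe -5
components 1, writhe -5 (9 crossings)
3-colorings: 9 of 3^9, det 3 — tricolorable
note: w = -5 (over 9 crossings) is diagram-only; (-A^3)^(5) removes it from V


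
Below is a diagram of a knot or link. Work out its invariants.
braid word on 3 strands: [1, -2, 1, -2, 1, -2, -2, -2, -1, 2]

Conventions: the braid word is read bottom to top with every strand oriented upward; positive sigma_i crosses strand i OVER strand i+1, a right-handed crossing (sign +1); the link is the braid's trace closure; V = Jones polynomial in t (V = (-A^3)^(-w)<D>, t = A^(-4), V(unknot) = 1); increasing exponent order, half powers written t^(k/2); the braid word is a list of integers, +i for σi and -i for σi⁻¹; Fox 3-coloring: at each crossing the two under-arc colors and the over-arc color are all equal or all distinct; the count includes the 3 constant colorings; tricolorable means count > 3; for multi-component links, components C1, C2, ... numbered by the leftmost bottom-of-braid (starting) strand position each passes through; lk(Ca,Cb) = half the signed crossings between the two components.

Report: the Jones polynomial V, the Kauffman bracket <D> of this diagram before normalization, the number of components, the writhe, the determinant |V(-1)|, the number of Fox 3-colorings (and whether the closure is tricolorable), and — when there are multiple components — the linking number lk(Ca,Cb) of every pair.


V(t) = -t^-6 + 3t^-5 - 5t^-4 + 6t^-3 - 6t^-2 + 6t^-1 - 4 + 3t - t^2
bracket: -A^-14 + 3A^-10 - 4A^-6 + 6A^-2 - 6A^2 + 6A^6 - 5A^10 + 3A^14 - A^18, w = -2
1 component, writhe -2, over 10 crossings
det 35, colorings 3 of 3^10 — not tricolorable
observation: V spans 8 powers of t: at least 8 crossings in any diagram


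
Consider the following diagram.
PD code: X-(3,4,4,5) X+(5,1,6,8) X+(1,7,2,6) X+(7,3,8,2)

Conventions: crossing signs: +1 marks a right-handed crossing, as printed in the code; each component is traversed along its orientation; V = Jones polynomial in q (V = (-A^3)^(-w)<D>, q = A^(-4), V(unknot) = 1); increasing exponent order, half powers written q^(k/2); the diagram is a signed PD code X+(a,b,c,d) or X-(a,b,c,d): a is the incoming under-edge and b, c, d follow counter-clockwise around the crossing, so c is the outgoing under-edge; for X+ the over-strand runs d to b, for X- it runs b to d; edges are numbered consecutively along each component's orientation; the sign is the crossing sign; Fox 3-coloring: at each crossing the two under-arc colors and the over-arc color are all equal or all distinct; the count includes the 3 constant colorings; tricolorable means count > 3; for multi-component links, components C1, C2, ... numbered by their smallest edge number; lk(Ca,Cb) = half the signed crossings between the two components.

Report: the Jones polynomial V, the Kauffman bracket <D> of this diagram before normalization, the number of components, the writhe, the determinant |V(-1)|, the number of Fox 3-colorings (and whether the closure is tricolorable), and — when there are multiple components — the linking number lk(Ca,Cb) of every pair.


V = q + q^3 - q^4
<D> = -A^-10 + A^-6 + A^2 (w = +2)
1 component over 4 crossings, w = +2
9 Fox colorings among 3^4, |V(-1)| = 3: tricolorable
why: V spans 3 powers of q: at least 3 crossings in any diagram


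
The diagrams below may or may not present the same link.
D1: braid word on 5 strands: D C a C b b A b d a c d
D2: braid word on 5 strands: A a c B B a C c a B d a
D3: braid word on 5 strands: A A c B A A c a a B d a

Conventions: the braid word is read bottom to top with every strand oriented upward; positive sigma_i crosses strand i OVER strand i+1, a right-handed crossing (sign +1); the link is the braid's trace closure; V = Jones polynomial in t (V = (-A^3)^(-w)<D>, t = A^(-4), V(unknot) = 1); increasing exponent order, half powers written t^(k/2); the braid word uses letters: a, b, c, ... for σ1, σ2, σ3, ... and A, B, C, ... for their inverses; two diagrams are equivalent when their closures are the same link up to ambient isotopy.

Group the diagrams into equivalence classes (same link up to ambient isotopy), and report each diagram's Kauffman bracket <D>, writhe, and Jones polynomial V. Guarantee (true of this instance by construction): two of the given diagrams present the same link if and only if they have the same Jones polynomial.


classes: {D1} | {D2} | {D3}
V(D1) = t - t^2 + 2t^3 - t^4 + t^5 - t^6  [12 crossings, <D> = -A^-12 + A^-8 - A^-4 + 2 - A^4 + A^8, w = +4]
V(D2) = -t^-3 + 2t^-2 - 2t^-1 + 3 - 2t + 2t^2 - t^3  [12 crossings, <D> = -A^-6 + 2A^-2 - 2A^2 + 3A^6 - 2A^10 + 2A^14 - A^18, w = +2]
D3 (bracket A^-8 - A^-4 + 1 - A^4 + A^8; 12 crossings at w = 0): V = t^-2 - t^-1 + 1 - t + t^2
note: V(t) takes 3 values over 3 diagrams, fixing the grouping


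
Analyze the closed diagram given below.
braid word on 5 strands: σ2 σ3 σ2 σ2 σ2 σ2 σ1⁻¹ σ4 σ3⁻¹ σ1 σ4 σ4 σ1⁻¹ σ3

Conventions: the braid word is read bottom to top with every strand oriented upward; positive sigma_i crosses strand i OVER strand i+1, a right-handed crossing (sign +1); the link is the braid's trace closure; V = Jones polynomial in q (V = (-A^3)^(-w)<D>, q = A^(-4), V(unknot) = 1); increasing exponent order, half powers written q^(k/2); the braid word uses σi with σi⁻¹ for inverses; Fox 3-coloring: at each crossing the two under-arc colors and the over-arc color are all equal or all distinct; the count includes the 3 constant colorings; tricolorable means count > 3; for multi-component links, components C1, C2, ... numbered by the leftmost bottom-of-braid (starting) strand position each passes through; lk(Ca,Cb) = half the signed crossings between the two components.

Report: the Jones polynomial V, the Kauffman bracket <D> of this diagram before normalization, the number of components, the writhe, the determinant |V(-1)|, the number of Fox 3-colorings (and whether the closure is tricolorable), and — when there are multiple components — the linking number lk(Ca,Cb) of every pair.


V = q^3 - q^4 + 3q^5 - 3q^6 + 4q^7 - 5q^8 + 4q^9 - 3q^10 + 2q^11 - q^12
<D> = -A^-24 + 2A^-20 - 3A^-16 + 4A^-12 - 5A^-8 + 4A^-4 - 3 + 3A^4 - A^8 + A^12 (w = +8)
1 component over 14 crossings, w = +8
9 Fox colorings among 3^14, |V(-1)| = 27: tricolorable
why: |V(-1)| = 27: so tricolorable, since 3 divides 27


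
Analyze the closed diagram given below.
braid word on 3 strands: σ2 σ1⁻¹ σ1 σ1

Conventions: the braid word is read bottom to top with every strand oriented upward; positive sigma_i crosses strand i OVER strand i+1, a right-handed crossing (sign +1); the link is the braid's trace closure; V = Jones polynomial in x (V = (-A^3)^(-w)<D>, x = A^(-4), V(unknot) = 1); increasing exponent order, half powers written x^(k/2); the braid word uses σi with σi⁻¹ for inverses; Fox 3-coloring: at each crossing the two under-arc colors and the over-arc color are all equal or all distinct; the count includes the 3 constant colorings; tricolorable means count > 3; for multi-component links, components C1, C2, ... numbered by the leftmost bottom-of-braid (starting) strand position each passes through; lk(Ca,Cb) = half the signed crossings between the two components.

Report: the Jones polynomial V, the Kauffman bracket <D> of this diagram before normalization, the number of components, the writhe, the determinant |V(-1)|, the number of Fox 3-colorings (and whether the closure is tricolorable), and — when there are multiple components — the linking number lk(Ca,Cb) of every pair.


V(x) = 1
bracket: A^6, w = +2
1 component, writhe +2, over 4 crossings
det 1, colorings 3 of 3^4 — not tricolorable
observation: |V(-1)| = 1: so not tricolorable, since 3 does not divide 1


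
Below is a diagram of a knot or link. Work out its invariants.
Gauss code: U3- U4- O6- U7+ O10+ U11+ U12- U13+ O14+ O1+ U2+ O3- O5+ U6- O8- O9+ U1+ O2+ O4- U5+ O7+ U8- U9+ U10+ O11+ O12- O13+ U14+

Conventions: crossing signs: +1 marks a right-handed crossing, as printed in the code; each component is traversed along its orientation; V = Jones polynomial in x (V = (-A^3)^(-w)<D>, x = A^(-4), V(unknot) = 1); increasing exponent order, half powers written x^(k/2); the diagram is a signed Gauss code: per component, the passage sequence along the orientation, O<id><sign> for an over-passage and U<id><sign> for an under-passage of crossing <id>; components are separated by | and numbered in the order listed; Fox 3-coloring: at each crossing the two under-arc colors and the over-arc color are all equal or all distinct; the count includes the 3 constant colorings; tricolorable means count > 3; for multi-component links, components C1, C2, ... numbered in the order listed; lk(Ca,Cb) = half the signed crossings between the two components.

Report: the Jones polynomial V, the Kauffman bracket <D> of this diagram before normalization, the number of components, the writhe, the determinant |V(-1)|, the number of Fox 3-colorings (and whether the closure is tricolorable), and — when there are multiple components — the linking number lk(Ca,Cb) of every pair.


V(x) = 1 - x + 3x^2 - 3x^3 + 3x^4 - 4x^5 + 3x^6 - 2x^7 + x^8
bracket: A^-20 - 2A^-16 + 3A^-12 - 4A^-8 + 3A^-4 - 3 + 3A^4 - A^8 + A^12, w = +4
1 component, writhe +4, over 14 crossings
det 21, colorings 9 of 3^14 — tricolorable
observation: V spans 8 powers of x: at least 8 crossings in any diagram


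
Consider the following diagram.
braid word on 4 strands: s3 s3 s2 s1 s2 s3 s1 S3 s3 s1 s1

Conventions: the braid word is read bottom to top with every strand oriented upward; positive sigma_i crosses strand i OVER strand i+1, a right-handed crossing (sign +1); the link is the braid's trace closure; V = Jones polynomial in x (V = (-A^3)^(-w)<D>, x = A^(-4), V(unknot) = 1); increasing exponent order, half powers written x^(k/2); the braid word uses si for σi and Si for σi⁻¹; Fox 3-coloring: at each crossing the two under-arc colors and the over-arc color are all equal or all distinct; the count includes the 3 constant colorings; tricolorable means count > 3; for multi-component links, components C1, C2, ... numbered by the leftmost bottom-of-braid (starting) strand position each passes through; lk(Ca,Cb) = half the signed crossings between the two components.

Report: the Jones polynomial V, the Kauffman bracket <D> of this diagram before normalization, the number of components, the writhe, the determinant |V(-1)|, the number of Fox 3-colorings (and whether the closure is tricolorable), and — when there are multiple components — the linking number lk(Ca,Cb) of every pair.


V(x) = x^3 + 2x^5 - 2x^6 + 2x^7 - 3x^8 + 2x^9 - 2x^10 + x^11
bracket: -A^-17 + 2A^-13 - 2A^-9 + 3A^-5 - 2A^-1 + 2A^3 - 2A^7 - A^15, w = +9
1 component, writhe +9, over 11 crossings
det 15, colorings 9 of 3^11 — tricolorable
observation: det 15 = |V(-1)|; divisible by 3, so tricolorable


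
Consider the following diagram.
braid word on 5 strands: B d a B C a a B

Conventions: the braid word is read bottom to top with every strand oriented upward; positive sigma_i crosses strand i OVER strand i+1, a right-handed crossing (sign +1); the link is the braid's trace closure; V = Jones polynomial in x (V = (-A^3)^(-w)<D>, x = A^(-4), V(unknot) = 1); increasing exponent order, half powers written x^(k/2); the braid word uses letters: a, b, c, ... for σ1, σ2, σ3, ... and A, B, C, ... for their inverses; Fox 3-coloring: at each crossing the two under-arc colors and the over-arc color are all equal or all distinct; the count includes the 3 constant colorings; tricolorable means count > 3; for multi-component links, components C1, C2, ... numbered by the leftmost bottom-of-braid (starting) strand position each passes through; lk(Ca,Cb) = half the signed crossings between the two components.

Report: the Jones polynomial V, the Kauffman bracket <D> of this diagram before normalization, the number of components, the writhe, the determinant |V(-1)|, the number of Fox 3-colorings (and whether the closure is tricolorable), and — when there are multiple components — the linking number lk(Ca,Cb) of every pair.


V = -x^-3 + 2x^-2 - 2x^-1 + 3 - 2x + 2x^2 - x^3
<D> = -A^-12 + 2A^-8 - 2A^-4 + 3 - 2A^4 + 2A^8 - A^12 (w = 0)
1 component over 8 crossings, w = 0
3 Fox colorings among 3^8, |V(-1)| = 13: not tricolorable
why: w = 0 (over 8 crossings) is diagram-only; (-A^3)^(0) removes it from V


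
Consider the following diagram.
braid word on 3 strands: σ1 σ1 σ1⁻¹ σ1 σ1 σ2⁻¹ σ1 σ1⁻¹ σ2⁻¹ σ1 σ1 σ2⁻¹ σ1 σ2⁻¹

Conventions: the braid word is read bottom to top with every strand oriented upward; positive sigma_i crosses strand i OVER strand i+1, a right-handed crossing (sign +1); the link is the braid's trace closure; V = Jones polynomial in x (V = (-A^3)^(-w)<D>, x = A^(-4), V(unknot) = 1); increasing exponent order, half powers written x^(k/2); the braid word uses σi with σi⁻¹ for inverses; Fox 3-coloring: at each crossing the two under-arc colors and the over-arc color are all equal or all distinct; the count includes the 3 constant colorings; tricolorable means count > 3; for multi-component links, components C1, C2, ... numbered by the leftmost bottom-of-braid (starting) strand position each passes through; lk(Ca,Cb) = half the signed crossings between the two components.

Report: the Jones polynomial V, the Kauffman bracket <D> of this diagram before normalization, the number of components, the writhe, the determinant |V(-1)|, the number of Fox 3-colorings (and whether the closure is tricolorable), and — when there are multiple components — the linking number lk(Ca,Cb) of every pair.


Jones polynomial: V(x) = x^-3 - 3x^-2 + 6x^-1 - 9 + 12x - 12x^2 + 12x^3 - 10x^4 + 6x^5 - 3x^6 + x^7
<D> = A^-22 - 3A^-18 + 6A^-14 - 10A^-10 + 12A^-6 - 12A^-2 + 12A^2 - 9A^6 + 6A^10 - 3A^14 + A^18; writhe +2
components 1, writhe +2 (14 crossings)
3-colorings: 9 of 3^14, det 75 — tricolorable
note: w = +2 (over 14 crossings) is diagram-only; (-A^3)^(-2) removes it from V


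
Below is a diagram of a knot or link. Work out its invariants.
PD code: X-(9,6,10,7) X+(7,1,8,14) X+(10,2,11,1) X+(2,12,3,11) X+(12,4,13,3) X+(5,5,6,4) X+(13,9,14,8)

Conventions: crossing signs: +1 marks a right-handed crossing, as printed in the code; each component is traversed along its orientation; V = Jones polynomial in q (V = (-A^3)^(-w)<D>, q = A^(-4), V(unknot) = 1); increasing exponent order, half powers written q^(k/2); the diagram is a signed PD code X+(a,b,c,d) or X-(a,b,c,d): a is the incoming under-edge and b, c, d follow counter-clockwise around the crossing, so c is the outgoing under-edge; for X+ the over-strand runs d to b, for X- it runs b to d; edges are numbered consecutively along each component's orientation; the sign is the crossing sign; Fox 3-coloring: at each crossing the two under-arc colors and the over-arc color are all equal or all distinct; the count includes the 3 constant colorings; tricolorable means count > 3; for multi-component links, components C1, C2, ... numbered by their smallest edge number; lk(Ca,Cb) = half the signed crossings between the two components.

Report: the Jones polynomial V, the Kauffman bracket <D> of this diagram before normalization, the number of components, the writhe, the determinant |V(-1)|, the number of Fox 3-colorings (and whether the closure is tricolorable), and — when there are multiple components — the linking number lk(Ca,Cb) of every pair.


V(q) = q - q^2 + 2q^3 - q^4 + q^5 - q^6
bracket: A^-9 - A^-5 + A^-1 - 2A^3 + A^7 - A^11, w = +5
1 component, writhe +5, over 7 crossings
det 7, colorings 3 of 3^7 — not tricolorable
observation: det 7 = |V(-1)|; not divisible by 3, so not tricolorable


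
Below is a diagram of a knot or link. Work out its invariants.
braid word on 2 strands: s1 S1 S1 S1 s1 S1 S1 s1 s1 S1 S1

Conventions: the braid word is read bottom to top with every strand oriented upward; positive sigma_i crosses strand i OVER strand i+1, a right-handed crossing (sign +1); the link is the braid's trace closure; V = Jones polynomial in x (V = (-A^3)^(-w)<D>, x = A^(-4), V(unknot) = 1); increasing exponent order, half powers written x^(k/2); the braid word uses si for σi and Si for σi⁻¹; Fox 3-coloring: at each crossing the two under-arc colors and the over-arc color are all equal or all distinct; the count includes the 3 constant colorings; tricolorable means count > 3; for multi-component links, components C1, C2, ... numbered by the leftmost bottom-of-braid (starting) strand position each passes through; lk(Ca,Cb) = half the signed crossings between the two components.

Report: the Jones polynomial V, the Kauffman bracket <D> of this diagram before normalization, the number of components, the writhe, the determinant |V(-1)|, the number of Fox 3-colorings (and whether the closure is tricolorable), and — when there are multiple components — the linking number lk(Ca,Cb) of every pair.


V = -x^-4 + x^-3 + x^-1
<D> = -A^-5 - A^3 + A^7 (w = -3)
1 component over 11 crossings, w = -3
9 Fox colorings among 3^11, |V(-1)| = 3: tricolorable
why: inverse pairs cancel, leaving σ1⁻¹ σ1⁻¹ σ1⁻¹


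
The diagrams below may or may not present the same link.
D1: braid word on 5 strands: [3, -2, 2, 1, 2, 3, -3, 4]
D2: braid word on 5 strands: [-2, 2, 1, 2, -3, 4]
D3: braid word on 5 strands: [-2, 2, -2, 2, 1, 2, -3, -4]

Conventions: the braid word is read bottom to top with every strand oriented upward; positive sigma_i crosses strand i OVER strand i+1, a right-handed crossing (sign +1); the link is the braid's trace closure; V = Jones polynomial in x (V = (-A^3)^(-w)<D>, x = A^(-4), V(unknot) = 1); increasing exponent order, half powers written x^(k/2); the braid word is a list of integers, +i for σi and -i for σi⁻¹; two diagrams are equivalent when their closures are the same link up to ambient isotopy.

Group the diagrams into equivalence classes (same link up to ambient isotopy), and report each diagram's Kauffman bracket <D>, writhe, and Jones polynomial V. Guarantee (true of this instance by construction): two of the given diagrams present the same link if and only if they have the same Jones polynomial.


equivalence classes: {D1, D2, D3}
D1 (bracket A^12; 8 crossings at w = +4): V = 1
V(D2) = 1  [6 crossings, <D> = A^6, w = +2]
V(D3) = 1  (w 0, c 8, <D> = 1)
observation: all 3 diagrams share one V(x), hence one class


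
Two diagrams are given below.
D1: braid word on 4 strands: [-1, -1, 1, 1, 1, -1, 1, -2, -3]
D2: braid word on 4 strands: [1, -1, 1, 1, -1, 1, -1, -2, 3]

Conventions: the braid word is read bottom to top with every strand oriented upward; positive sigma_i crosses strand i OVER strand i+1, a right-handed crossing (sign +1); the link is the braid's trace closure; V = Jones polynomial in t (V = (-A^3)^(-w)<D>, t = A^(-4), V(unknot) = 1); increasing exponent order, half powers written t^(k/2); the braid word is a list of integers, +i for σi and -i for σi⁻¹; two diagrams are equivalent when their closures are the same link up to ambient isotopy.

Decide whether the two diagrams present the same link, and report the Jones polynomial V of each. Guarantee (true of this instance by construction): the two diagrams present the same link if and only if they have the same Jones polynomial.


same link: yes
V(D1) = 1  [9 crossings, <D> = -A^-3, w = -1]
D2 (bracket -A^3; 9 crossings at w = +1): V = 1
note: Markov moves rewrite D1 (9 crossings) into D2 (9)


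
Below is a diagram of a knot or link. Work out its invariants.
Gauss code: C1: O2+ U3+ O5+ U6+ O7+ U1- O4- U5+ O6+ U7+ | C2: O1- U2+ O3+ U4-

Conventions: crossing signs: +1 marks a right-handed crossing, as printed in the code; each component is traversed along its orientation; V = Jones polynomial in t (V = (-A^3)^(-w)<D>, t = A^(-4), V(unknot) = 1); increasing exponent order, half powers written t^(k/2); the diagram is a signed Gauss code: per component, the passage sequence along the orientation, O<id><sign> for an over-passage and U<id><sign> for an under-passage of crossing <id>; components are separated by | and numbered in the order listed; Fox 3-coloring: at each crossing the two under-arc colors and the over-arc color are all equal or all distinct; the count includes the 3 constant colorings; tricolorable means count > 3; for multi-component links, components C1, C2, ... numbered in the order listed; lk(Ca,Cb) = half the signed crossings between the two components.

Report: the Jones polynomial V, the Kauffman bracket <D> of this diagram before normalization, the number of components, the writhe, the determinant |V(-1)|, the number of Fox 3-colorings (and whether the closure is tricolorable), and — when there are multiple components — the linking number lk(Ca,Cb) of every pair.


V(t) = -t^(-1/2) + t^(1/2) - 3t^(3/2) + 2t^(5/2) - 3t^(7/2) + 3t^(9/2) - 2t^(11/2) + t^(13/2)
bracket: -A^-17 + 2A^-13 - 3A^-9 + 3A^-5 - 2A^-1 + 3A^3 - A^7 + A^11, w = +3
2 components, writhe +3, over 7 crossings
lk(C1,C2) = 0
det 16, colorings 3 of 3^7 — not tricolorable
observation: w = +3 shifts under R1 moves; the (-A^3)^(-3) factor cancels that in V


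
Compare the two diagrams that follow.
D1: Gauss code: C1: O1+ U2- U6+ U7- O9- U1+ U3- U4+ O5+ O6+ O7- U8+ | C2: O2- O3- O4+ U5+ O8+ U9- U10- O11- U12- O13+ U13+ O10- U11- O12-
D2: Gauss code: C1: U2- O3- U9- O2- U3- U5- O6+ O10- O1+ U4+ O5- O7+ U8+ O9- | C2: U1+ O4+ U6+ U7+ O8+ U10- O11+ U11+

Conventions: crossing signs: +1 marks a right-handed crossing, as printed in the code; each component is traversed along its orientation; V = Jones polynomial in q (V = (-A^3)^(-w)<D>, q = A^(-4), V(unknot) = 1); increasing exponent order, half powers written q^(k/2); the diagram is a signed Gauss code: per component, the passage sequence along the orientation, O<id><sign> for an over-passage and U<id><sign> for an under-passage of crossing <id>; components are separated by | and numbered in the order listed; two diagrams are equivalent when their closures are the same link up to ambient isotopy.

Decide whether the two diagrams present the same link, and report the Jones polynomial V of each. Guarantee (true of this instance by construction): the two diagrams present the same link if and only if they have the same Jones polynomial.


equivalent: no
V(D1) = q^(-11/2) - 2q^(-9/2) + 3q^(-7/2) - 4q^(-5/2) + 4q^(-3/2) - 5q^(-1/2) + 2q^(1/2) - 2q^(3/2) + q^(5/2)  (w -1, c 13, <D> = -A^-13 + 2A^-9 - 2A^-5 + 5A^-1 - 4A^3 + 4A^7 - 3A^11 + 2A^15 - A^19)
D2 (bracket A^-11 + 2A^-3 - 2A + 2A^5 - 2A^9 + 2A^13 - A^17; 11 crossings at w = +1): V = q^(-7/2) - 2q^(-5/2) + 2q^(-3/2) - 2q^(-1/2) + 2q^(1/2) - 2q^(3/2) - q^(7/2)
why: V(q) takes 2 values over 2 diagrams, fixing the grouping


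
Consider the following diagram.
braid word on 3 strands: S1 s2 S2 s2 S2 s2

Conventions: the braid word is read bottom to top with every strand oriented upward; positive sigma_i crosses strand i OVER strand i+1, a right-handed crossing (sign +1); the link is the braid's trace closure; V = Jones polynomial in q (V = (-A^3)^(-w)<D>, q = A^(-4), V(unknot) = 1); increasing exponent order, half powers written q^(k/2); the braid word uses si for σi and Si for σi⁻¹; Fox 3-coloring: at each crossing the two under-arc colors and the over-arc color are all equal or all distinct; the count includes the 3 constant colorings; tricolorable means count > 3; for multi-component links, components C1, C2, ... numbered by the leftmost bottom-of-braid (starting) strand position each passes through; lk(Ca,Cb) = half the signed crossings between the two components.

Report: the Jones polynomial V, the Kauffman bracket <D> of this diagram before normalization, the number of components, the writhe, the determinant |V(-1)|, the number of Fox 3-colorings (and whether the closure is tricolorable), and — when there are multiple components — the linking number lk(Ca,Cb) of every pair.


V(q) = 1
bracket: 1, w = 0
1 component, writhe 0, over 6 crossings
det 1, colorings 3 of 3^6 — not tricolorable
observation: inverse pairs cancel, leaving σ1⁻¹ σ2


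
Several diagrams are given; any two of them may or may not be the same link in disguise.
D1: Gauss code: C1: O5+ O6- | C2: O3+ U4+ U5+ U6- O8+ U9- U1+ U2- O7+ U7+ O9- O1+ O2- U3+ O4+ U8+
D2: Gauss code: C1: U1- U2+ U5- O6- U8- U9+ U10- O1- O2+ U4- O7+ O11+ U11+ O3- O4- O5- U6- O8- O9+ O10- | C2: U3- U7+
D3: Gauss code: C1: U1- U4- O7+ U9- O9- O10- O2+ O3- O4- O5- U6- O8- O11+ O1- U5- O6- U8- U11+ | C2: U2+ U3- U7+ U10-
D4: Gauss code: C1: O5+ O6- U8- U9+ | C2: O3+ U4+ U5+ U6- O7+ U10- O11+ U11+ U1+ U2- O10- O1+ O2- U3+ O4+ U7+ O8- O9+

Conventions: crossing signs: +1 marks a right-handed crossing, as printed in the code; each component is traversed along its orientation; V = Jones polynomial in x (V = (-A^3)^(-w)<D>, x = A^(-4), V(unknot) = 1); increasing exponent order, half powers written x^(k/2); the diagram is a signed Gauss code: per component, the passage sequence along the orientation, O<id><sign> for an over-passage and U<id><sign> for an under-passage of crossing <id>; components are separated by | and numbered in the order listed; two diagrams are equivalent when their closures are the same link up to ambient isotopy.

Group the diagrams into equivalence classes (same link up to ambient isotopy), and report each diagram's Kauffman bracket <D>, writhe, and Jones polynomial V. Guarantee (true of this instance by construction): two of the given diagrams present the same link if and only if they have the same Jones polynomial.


equivalence classes: {D1, D4} | {D2, D3}
D1 (bracket -A^-9 + A^-1 + A^3 + A^7; 9 crossings at w = +3): V = -x^(1/2) - x^(3/2) - x^(5/2) + x^(9/2)
D2 (bracket A^-7 + A^-3 + A - A^9; 11 crossings at w = -3): V = x^(-9/2) - x^(-5/2) - x^(-3/2) - x^(-1/2)
V(D3) = x^(-9/2) - x^(-5/2) - x^(-3/2) - x^(-1/2)  (w -5, c 11, <D> = A^-13 + A^-9 + A^-5 - A^3)
D4 (bracket -A^-9 + A^-1 + A^3 + A^7; 11 crossings at w = +3): V = -x^(1/2) - x^(3/2) - x^(5/2) + x^(9/2)
observation: 2 classes among 4 diagrams; unequal V(x) rules out equality
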